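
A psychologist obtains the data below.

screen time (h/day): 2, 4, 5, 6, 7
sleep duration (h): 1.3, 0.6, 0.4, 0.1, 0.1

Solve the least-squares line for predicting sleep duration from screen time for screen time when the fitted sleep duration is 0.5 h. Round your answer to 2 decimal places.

n = 5, Σx = 24, Σy = 2.5, Σxy = 8.3, Σx² = 130
Sxx = Σx² − (Σx)²/n = 130 − 115.2 = 14.8
Sxy = Σxy − (Σx)(Σy)/n = 8.3 − 12 = -3.7
b = Sxy/Sxx = -3.7/14.8 = -0.25
a = ȳ − b·x̄ = 0.5 − (-0.25)·4.8 = 1.7
Set a + b·x = 0.5: x = (0.5 − 1.7) / (-0.25) = 4.8

4.80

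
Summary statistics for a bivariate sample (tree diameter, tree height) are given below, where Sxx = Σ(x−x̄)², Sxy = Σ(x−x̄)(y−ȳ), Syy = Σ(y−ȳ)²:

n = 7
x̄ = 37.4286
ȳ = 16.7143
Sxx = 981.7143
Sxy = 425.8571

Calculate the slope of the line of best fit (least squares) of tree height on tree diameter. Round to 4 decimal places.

b = Sxy/Sxx = 425.8571/981.7143 = 0.433789

0.4338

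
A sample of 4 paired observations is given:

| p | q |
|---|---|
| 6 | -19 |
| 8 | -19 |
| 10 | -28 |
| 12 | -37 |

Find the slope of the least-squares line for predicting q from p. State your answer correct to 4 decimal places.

-3.1500

n = 4, Σx = 36, Σy = -103, Σxy = -990, Σx² = 344
Sxx = Σx² − (Σx)²/n = 344 − 324 = 20
Sxy = Σxy − (Σx)(Σy)/n = -990 − (-927) = -63
b = Sxy/Sxx = -63/20 = -3.15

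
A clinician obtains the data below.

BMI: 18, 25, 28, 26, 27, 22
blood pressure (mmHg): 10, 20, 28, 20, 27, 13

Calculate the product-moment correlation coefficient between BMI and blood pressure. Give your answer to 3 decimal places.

0.948

n = 6, Σx = 146, Σy = 118, Σxy = 2999, Σx² = 3622, Σy² = 2582
Sxx = Σx² − (Σx)²/n = 3622 − 3552.666667 = 69.333333
Sxy = Σxy − (Σx)(Σy)/n = 2999 − 2871.333333 = 127.666667
Syy = Σy² − (Σy)²/n = 2582 − 2320.666667 = 261.333333
r = Sxy/√(Sxx·Syy) = 127.666667/√(18119.111111) = 127.666667/134.607248 = 0.948438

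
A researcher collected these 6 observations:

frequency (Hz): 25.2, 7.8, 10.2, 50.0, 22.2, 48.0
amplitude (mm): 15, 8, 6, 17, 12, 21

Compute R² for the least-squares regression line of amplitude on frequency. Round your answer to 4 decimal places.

0.8610

n = 6, Σx = 163.4, Σy = 79, Σxy = 2626, Σx² = 6096.76, Σy² = 1199
Sxx = Σx² − (Σx)²/n = 6096.76 − 4449.926667 = 1646.833333
Sxy = Σxy − (Σx)(Σy)/n = 2626 − 2151.433333 = 474.566667
Syy = Σy² − (Σy)²/n = 1199 − 1040.166667 = 158.833333
R² = Sxy²/(Sxx·Syy) = (474.566667)²/(1646.833333·158.833333) = 0.861000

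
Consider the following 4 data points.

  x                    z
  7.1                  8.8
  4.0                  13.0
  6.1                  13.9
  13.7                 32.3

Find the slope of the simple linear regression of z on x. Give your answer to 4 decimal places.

2.2141

n = 4, Σx = 30.9, Σy = 68, Σxy = 641.78, Σx² = 291.31
Sxx = Σx² − (Σx)²/n = 291.31 − 238.7025 = 52.6075
Sxy = Σxy − (Σx)(Σy)/n = 641.78 − 525.3 = 116.48
b = Sxy/Sxx = 116.48/52.6075 = 2.214133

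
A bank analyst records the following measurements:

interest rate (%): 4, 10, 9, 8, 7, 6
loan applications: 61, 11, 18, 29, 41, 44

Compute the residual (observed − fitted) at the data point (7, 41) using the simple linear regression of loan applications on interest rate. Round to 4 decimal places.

4.1857

n = 6, Σx = 44, Σy = 204, Σxy = 1299, Σx² = 346
Sxx = Σx² − (Σx)²/n = 346 − 322.666667 = 23.333333
Sxy = Σxy − (Σx)(Σy)/n = 1299 − 1496 = -197
b = Sxy/Sxx = -197/23.333333 = -8.442857
a = ȳ − b·x̄ = 34 − (-8.442857)·7.333333 = 95.914286
ŷ(7) = 95.914286 + (-8.442857)·7 = 36.814286
residual = y − ŷ = 41 − 36.814286 = 4.185714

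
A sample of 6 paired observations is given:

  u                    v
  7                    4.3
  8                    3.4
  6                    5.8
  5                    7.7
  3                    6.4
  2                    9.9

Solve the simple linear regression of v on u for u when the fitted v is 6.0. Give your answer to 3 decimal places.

n = 6, Σx = 31, Σy = 37.5, Σxy = 169.6, Σx² = 187
Sxx = Σx² − (Σx)²/n = 187 − 160.166667 = 26.833333
Sxy = Σxy − (Σx)(Σy)/n = 169.6 − 193.75 = -24.15
b = Sxy/Sxx = -24.15/26.833333 = -0.9
a = ȳ − b·x̄ = 6.25 − (-0.9)·5.166667 = 10.9
Set a + b·x = 6.0: x = (6.0 − 10.9) / (-0.9) = 5.444444

5.444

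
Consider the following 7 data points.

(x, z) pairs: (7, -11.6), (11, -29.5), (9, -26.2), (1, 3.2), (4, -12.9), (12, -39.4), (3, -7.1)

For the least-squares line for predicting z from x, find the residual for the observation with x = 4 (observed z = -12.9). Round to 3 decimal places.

n = 7, Σx = 47, Σy = -123.5, Σxy = -1184, Σx² = 421
Sxx = Σx² − (Σx)²/n = 421 − 315.571429 = 105.428571
Sxy = Σxy − (Σx)(Σy)/n = -1184 − (-829.214286) = -354.785714
b = Sxy/Sxx = -354.785714/105.428571 = -3.365176
a = ȳ − b·x̄ = -17.642857 − (-3.365176)·6.714286 = 4.951897
ŷ(4) = 4.951897 + (-3.365176)·4 = -8.508808
residual = y − ŷ = -12.9 − (-8.508808) = -4.391192

-4.391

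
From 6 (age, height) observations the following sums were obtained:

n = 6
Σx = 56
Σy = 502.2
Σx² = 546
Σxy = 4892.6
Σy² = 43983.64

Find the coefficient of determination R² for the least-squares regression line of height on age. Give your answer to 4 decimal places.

0.9275

Sxx = Σx² − (Σx)²/n = 546 − 522.666667 = 23.333333
Sxy = Σxy − (Σx)(Σy)/n = 4892.6 − 4687.2 = 205.4
Syy = Σy² − (Σy)²/n = 43983.64 − 42034.14 = 1949.5
R² = Sxy²/(Sxx·Syy) = (205.4)²/(23.333333·1949.5) = 0.927472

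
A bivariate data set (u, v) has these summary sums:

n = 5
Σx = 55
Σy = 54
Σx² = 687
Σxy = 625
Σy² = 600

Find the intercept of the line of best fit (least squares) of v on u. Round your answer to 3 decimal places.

Sxx = Σx² − (Σx)²/n = 687 − 605 = 82
Sxy = Σxy − (Σx)(Σy)/n = 625 − 594 = 31
b = Sxy/Sxx = 31/82 = 0.378049
a = ȳ − b·x̄ = 10.8 − 0.378049·11 = 6.641463

6.641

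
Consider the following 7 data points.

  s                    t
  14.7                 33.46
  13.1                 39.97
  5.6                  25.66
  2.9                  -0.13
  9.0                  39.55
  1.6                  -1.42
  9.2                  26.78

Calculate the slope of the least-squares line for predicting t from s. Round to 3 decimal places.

n = 7, Σx = 56.1, Σy = 163.87, Σxy = 1758.842, Σx² = 595.67
Sxx = Σx² − (Σx)²/n = 595.67 − 449.601429 = 146.068571
Sxy = Σxy − (Σx)(Σy)/n = 1758.842 − 1313.301 = 445.541
b = Sxy/Sxx = 445.541/146.068571 = 3.050218

3.050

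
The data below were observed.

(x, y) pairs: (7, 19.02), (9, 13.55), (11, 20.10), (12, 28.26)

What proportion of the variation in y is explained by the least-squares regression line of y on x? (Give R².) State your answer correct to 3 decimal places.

0.422

n = 4, Σx = 39, Σy = 80.93, Σxy = 815.31, Σx² = 395, Σy² = 1748.0005
Sxx = Σx² − (Σx)²/n = 395 − 380.25 = 14.75
Sxy = Σxy − (Σx)(Σy)/n = 815.31 − 789.0675 = 26.2425
Syy = Σy² − (Σy)²/n = 1748.0005 − 1637.416225 = 110.584275
R² = Sxy²/(Sxx·Syy) = (26.2425)²/(14.75·110.584275) = 0.422207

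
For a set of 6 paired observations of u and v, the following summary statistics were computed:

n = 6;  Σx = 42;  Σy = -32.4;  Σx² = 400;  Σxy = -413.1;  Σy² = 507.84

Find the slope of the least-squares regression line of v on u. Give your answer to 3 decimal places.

Sxx = Σx² − (Σx)²/n = 400 − 294 = 106
Sxy = Σxy − (Σx)(Σy)/n = -413.1 − (-226.8) = -186.3
b = Sxy/Sxx = -186.3/106 = -1.757547

-1.758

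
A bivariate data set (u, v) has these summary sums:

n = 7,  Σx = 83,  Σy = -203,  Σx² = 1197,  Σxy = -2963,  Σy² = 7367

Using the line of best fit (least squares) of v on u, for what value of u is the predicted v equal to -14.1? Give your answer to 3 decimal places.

6.153

Sxx = Σx² − (Σx)²/n = 1197 − 984.142857 = 212.857143
Sxy = Σxy − (Σx)(Σy)/n = -2963 − (-2407) = -556
b = Sxy/Sxx = -556/212.857143 = -2.612081
a = ȳ − b·x̄ = -29 − (-2.612081)·11.857143 = 1.971812
Set a + b·x = -14.1: x = (-14.1 − 1.971812) / (-2.612081) = 6.152878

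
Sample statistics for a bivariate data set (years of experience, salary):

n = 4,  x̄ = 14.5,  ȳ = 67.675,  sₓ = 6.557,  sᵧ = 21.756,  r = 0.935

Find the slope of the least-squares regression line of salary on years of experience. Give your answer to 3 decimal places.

3.102

b = r · sᵧ/sₓ = 0.935 · 21.756/6.557 = 3.102312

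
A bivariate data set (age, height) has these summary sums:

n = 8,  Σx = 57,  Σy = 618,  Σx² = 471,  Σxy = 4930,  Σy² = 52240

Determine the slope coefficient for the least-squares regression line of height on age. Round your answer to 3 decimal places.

Sxx = Σx² − (Σx)²/n = 471 − 406.125 = 64.875
Sxy = Σxy − (Σx)(Σy)/n = 4930 − 4403.25 = 526.75
b = Sxy/Sxx = 526.75/64.875 = 8.119461

8.119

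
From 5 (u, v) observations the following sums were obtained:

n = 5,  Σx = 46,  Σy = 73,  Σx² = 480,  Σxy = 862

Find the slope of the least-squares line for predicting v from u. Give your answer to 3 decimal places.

Sxx = Σx² − (Σx)²/n = 480 − 423.2 = 56.8
Sxy = Σxy − (Σx)(Σy)/n = 862 − 671.6 = 190.4
b = Sxy/Sxx = 190.4/56.8 = 3.352113

3.352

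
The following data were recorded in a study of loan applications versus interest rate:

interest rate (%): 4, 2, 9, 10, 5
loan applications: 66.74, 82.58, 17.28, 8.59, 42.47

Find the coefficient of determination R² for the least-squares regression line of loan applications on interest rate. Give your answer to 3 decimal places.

n = 5, Σx = 30, Σy = 217.66, Σxy = 885.89, Σx² = 226, Σy² = 13449.7714
Sxx = Σx² − (Σx)²/n = 226 − 180 = 46
Sxy = Σxy − (Σx)(Σy)/n = 885.89 − 1305.96 = -420.07
Syy = Σy² − (Σy)²/n = 13449.7714 − 9475.17512 = 3974.59628
R² = Sxy²/(Sxx·Syy) = (-420.07)²/(46·3974.59628) = 0.965145

0.965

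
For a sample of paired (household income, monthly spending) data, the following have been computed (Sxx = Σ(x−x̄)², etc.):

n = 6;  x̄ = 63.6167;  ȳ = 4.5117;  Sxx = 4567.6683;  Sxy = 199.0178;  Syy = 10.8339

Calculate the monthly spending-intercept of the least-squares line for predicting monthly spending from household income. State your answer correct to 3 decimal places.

1.740

b = Sxy/Sxx = 199.0178/4567.6683 = 0.043571
a = ȳ − b·x̄ = 4.5117 − 0.043571·63.6167 = 1.739858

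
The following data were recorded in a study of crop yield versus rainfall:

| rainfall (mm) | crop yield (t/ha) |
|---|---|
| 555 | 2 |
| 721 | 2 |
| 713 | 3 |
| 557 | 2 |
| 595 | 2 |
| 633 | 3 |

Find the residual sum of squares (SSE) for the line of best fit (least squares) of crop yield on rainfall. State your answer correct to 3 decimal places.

1.050

n = 6, Σx = 3774, Σy = 14, Σxy = 8894, Σx² = 2401198, Σy² = 34
Sxx = Σx² − (Σx)²/n = 2401198 − 2373846 = 27352
Sxy = Σxy − (Σx)(Σy)/n = 8894 − 8806 = 88
Syy = Σy² − (Σy)²/n = 34 − 32.666667 = 1.333333
b = Sxy/Sxx = 88/27352 = 0.003217
SSE = Syy − b·Sxy = 1.333333 − 0.003217·88 = 1.050210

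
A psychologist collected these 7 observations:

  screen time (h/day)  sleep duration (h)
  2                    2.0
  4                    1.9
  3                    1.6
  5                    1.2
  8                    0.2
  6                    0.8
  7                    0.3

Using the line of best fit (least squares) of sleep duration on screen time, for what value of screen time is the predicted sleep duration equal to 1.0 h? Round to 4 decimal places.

5.4396

n = 7, Σx = 35, Σy = 8, Σxy = 30.9, Σx² = 203
Sxx = Σx² − (Σx)²/n = 203 − 175 = 28
Sxy = Σxy − (Σx)(Σy)/n = 30.9 − 40 = -9.1
b = Sxy/Sxx = -9.1/28 = -0.325
a = ȳ − b·x̄ = 1.142857 − (-0.325)·5 = 2.767857
Set a + b·x = 1.0: x = (1.0 − 2.767857) / (-0.325) = 5.439560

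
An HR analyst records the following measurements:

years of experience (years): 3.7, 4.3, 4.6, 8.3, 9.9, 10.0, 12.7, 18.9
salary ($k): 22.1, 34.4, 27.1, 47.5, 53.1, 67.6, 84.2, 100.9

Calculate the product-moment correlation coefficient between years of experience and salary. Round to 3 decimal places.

0.972

n = 8, Σx = 72.4, Σy = 436.9, Σxy = 4926.64, Σx² = 838.74, Σy² = 29322.25
Sxx = Σx² − (Σx)²/n = 838.74 − 655.22 = 183.52
Sxy = Σxy − (Σx)(Σy)/n = 4926.64 − 3953.945 = 972.695
Syy = Σy² − (Σy)²/n = 29322.25 − 23860.20125 = 5462.04875
r = Sxy/√(Sxx·Syy) = 972.695/√(1002395.1866) = 972.695/1001.196877 = 0.971532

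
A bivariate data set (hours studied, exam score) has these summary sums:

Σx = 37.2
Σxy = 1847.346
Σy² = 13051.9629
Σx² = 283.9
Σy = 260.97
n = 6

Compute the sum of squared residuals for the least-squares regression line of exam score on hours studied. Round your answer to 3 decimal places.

Sxx = Σx² − (Σx)²/n = 283.9 − 230.64 = 53.26
Sxy = Σxy − (Σx)(Σy)/n = 1847.346 − 1618.014 = 229.332
Syy = Σy² − (Σy)²/n = 13051.9629 − 11350.89015 = 1701.07275
b = Sxy/Sxx = 229.332/53.26 = 4.305896
SSE = Syy − b·Sxy = 1701.07275 − 4.305896·229.332 = 713.593099

713.593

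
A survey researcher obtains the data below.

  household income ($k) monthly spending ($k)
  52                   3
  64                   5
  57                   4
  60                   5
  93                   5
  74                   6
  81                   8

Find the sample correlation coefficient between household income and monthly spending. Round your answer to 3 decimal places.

0.632

n = 7, Σx = 481, Σy = 36, Σxy = 2561, Σx² = 34335, Σy² = 200
Sxx = Σx² − (Σx)²/n = 34335 − 33051.571429 = 1283.428571
Sxy = Σxy − (Σx)(Σy)/n = 2561 − 2473.714286 = 87.285714
Syy = Σy² − (Σy)²/n = 200 − 185.142857 = 14.857143
r = Sxy/√(Sxx·Syy) = 87.285714/√(19068.081633) = 87.285714/138.087225 = 0.632106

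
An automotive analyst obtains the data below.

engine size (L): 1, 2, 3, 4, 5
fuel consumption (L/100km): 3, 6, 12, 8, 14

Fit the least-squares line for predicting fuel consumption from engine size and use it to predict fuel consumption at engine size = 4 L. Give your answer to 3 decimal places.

n = 5, Σx = 15, Σy = 43, Σxy = 153, Σx² = 55
Sxx = Σx² − (Σx)²/n = 55 − 45 = 10
Sxy = Σxy − (Σx)(Σy)/n = 153 − 129 = 24
b = Sxy/Sxx = 24/10 = 2.4
a = ȳ − b·x̄ = 8.6 − 2.4·3 = 1.4
ŷ(4) = a + b·4 = 1.4 + 2.4·4 = 11

11.000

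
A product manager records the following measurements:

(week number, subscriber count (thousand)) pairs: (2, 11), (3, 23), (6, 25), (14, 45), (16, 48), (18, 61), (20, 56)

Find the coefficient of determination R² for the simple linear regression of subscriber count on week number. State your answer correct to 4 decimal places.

n = 7, Σx = 79, Σy = 269, Σxy = 3857, Σx² = 1225, Σy² = 12461
Sxx = Σx² − (Σx)²/n = 1225 − 891.571429 = 333.428571
Sxy = Σxy − (Σx)(Σy)/n = 3857 − 3035.857143 = 821.142857
Syy = Σy² − (Σy)²/n = 12461 − 10337.285714 = 2123.714286
R² = Sxy²/(Sxx·Syy) = (821.142857)²/(333.428571·2123.714286) = 0.952223

0.9522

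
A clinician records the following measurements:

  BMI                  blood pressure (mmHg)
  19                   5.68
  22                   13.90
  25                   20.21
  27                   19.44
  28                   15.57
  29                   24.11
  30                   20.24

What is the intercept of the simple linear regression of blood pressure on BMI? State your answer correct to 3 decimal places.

-15.945

n = 7, Σx = 180, Σy = 119.15, Σxy = 3186.2, Σx² = 4724
Sxx = Σx² − (Σx)²/n = 4724 − 4628.571429 = 95.428571
Sxy = Σxy − (Σx)(Σy)/n = 3186.2 − 3063.857143 = 122.342857
b = Sxy/Sxx = 122.342857/95.428571 = 1.282036
a = ȳ − b·x̄ = 17.021429 − 1.282036·25.714286 = -15.945210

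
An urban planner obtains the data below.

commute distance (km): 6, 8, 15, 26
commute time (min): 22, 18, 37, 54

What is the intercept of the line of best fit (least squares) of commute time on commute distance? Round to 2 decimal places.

n = 4, Σx = 55, Σy = 131, Σxy = 2235, Σx² = 1001
Sxx = Σx² − (Σx)²/n = 1001 − 756.25 = 244.75
Sxy = Σxy − (Σx)(Σy)/n = 2235 − 1801.25 = 433.75
b = Sxy/Sxx = 433.75/244.75 = 1.772217
a = ȳ − b·x̄ = 32.75 − 1.772217·13.75 = 8.382022

8.38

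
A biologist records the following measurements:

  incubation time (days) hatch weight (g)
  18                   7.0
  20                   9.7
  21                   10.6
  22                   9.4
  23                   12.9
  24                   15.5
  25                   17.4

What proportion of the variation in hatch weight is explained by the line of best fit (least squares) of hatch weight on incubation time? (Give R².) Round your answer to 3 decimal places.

0.882

n = 7, Σx = 153, Σy = 82.5, Σxy = 1853.1, Σx² = 3379, Σy² = 1053.23
Sxx = Σx² − (Σx)²/n = 3379 − 3344.142857 = 34.857143
Sxy = Σxy − (Σx)(Σy)/n = 1853.1 − 1803.214286 = 49.885714
Syy = Σy² − (Σy)²/n = 1053.23 − 972.321429 = 80.908571
R² = Sxy²/(Sxx·Syy) = (49.885714)²/(34.857143·80.908571) = 0.882401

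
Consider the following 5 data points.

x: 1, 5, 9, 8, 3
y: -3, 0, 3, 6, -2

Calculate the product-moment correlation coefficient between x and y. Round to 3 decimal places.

0.912

n = 5, Σx = 26, Σy = 4, Σxy = 66, Σx² = 180, Σy² = 58
Sxx = Σx² − (Σx)²/n = 180 − 135.2 = 44.8
Sxy = Σxy − (Σx)(Σy)/n = 66 − 20.8 = 45.2
Syy = Σy² − (Σy)²/n = 58 − 3.2 = 54.8
r = Sxy/√(Sxx·Syy) = 45.2/√(2455.04) = 45.2/49.548360 = 0.912240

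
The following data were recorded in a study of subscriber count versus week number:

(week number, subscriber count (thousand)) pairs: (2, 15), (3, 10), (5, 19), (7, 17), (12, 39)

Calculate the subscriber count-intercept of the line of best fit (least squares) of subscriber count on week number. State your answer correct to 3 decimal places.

5.038

n = 5, Σx = 29, Σy = 100, Σxy = 742, Σx² = 231
Sxx = Σx² − (Σx)²/n = 231 − 168.2 = 62.8
Sxy = Σxy − (Σx)(Σy)/n = 742 − 580 = 162
b = Sxy/Sxx = 162/62.8 = 2.579618
a = ȳ − b·x̄ = 20 − 2.579618·5.8 = 5.038217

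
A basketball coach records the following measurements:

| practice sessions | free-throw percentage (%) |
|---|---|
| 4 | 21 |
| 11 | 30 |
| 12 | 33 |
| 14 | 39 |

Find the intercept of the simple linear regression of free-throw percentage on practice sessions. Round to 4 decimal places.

n = 4, Σx = 41, Σy = 123, Σxy = 1356, Σx² = 477
Sxx = Σx² − (Σx)²/n = 477 − 420.25 = 56.75
Sxy = Σxy − (Σx)(Σy)/n = 1356 − 1260.75 = 95.25
b = Sxy/Sxx = 95.25/56.75 = 1.678414
a = ȳ − b·x̄ = 30.75 − 1.678414·10.25 = 13.546256

13.5463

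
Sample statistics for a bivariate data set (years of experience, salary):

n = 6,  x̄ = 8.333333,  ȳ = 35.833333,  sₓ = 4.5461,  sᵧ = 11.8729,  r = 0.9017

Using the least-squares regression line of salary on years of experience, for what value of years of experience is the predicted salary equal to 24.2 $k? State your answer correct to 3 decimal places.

b = r · sᵧ/sₓ = 0.9017 · 11.8729/4.5461 = 2.354940
a = ȳ − b·x̄ = 35.833333 − 2.354940·8.333333 = 16.208832
Set a + b·x = 24.2: x = (24.2 − 16.208832) / 2.354940 = 3.393364

3.393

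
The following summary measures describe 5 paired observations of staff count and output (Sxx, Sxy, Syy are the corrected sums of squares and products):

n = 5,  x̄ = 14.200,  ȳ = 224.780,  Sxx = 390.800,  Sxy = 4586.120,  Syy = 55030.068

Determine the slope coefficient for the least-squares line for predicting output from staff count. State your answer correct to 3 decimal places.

b = Sxy/Sxx = 4586.12/390.8 = 11.735210

11.735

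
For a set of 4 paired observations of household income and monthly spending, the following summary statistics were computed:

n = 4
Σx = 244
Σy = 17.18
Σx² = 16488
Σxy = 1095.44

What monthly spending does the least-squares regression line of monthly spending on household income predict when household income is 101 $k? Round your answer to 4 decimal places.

5.4785

Sxx = Σx² − (Σx)²/n = 16488 − 14884 = 1604
Sxy = Σxy − (Σx)(Σy)/n = 1095.44 − 1047.98 = 47.46
b = Sxy/Sxx = 47.46/1604 = 0.029589
a = ȳ − b·x̄ = 4.295 − 0.029589·61 = 2.490100
ŷ(101) = a + b·101 = 2.490100 + 0.029589·101 = 5.478541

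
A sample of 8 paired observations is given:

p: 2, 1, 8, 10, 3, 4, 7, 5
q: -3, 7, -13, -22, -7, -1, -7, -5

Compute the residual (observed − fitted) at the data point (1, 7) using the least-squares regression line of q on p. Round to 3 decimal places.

n = 8, Σx = 40, Σy = -51, Σxy = -422, Σx² = 268
Sxx = Σx² − (Σx)²/n = 268 − 200 = 68
Sxy = Σxy − (Σx)(Σy)/n = -422 − (-255) = -167
b = Sxy/Sxx = -167/68 = -2.455882
a = ȳ − b·x̄ = -6.375 − (-2.455882)·5 = 5.904412
ŷ(1) = 5.904412 + (-2.455882)·1 = 3.448529
residual = y − ŷ = 7 − 3.448529 = 3.551471

3.551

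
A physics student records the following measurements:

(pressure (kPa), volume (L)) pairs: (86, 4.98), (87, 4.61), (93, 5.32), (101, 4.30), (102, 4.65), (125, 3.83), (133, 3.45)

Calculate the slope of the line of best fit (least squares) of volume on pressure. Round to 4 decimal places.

n = 7, Σx = 727, Σy = 31.14, Σxy = 3170.31, Σx² = 77533
Sxx = Σx² − (Σx)²/n = 77533 − 75504.142857 = 2028.857143
Sxy = Σxy − (Σx)(Σy)/n = 3170.31 − 3234.111429 = -63.801429
b = Sxy/Sxx = -63.801429/2028.857143 = -0.031447

-0.0314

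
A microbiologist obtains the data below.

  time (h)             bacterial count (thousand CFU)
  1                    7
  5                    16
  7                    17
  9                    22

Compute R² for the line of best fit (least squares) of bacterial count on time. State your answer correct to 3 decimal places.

n = 4, Σx = 22, Σy = 62, Σxy = 404, Σx² = 156, Σy² = 1078
Sxx = Σx² − (Σx)²/n = 156 − 121 = 35
Sxy = Σxy − (Σx)(Σy)/n = 404 − 341 = 63
Syy = Σy² − (Σy)²/n = 1078 − 961 = 117
R² = Sxy²/(Sxx·Syy) = (63)²/(35·117) = 0.969231

0.969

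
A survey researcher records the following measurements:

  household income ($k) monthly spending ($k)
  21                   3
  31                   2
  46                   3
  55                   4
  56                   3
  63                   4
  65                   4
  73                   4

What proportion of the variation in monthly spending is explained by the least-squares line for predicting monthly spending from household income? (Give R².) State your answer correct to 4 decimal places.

n = 8, Σx = 410, Σy = 27, Σxy = 1455, Σx² = 23202, Σy² = 95
Sxx = Σx² − (Σx)²/n = 23202 − 21012.5 = 2189.5
Sxy = Σxy − (Σx)(Σy)/n = 1455 − 1383.75 = 71.25
Syy = Σy² − (Σy)²/n = 95 − 91.125 = 3.875
R² = Sxy²/(Sxx·Syy) = (71.25)²/(2189.5·3.875) = 0.598347

0.5983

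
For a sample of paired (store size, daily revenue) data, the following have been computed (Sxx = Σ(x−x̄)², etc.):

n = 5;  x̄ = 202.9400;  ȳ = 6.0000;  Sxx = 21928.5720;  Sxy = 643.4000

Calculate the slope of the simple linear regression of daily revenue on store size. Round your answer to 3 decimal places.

0.029

b = Sxy/Sxx = 643.4/21928.572 = 0.029341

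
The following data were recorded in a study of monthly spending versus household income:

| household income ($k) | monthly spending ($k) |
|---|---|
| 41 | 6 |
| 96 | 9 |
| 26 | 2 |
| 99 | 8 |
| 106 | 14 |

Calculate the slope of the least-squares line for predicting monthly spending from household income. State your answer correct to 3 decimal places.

n = 5, Σx = 368, Σy = 39, Σxy = 3438, Σx² = 32610
Sxx = Σx² − (Σx)²/n = 32610 − 27084.8 = 5525.2
Sxy = Σxy − (Σx)(Σy)/n = 3438 − 2870.4 = 567.6
b = Sxy/Sxx = 567.6/5525.2 = 0.102729

0.103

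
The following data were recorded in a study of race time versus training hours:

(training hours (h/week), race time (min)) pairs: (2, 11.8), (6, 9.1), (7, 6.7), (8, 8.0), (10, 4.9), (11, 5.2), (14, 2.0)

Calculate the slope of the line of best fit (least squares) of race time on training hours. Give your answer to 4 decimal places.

n = 7, Σx = 58, Σy = 47.7, Σxy = 323.3, Σx² = 570
Sxx = Σx² − (Σx)²/n = 570 − 480.571429 = 89.428571
Sxy = Σxy − (Σx)(Σy)/n = 323.3 − 395.228571 = -71.928571
b = Sxy/Sxx = -71.928571/89.428571 = -0.804313

-0.8043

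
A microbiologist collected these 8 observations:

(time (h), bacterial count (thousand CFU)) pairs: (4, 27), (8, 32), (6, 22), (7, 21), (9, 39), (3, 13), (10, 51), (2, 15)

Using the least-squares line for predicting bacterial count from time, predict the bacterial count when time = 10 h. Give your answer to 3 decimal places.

42.342

n = 8, Σx = 49, Σy = 220, Σxy = 1573, Σx² = 359
Sxx = Σx² − (Σx)²/n = 359 − 300.125 = 58.875
Sxy = Σxy − (Σx)(Σy)/n = 1573 − 1347.5 = 225.5
b = Sxy/Sxx = 225.5/58.875 = 3.830149
a = ȳ − b·x̄ = 27.5 − 3.830149·6.125 = 4.040340
ŷ(10) = a + b·10 = 4.040340 + 3.830149·10 = 42.341826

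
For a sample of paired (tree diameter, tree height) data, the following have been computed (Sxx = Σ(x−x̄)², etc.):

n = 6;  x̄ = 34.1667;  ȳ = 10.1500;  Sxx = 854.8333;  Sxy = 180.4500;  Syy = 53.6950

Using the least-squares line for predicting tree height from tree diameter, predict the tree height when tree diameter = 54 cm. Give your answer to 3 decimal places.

b = Sxy/Sxx = 180.45/854.8333 = 0.211094
a = ȳ − b·x̄ = 10.15 − 0.211094·34.1667 = 2.937622
ŷ(54) = a + b·54 = 2.937622 + 0.211094·54 = 14.336686

14.337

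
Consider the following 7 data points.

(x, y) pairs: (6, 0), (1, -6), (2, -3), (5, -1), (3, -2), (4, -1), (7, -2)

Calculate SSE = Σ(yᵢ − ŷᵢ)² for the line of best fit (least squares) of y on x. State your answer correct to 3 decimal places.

9.964

n = 7, Σx = 28, Σy = -15, Σxy = -41, Σx² = 140, Σy² = 55
Sxx = Σx² − (Σx)²/n = 140 − 112 = 28
Sxy = Σxy − (Σx)(Σy)/n = -41 − (-60) = 19
Syy = Σy² − (Σy)²/n = 55 − 32.142857 = 22.857143
b = Sxy/Sxx = 19/28 = 0.678571
SSE = Syy − b·Sxy = 22.857143 − 0.678571·19 = 9.964286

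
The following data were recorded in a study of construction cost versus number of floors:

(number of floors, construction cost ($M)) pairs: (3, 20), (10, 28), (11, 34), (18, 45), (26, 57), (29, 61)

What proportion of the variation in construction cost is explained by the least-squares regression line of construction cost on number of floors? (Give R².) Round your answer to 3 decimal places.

n = 6, Σx = 97, Σy = 245, Σxy = 4775, Σx² = 2071, Σy² = 11335
Sxx = Σx² − (Σx)²/n = 2071 − 1568.166667 = 502.833333
Sxy = Σxy − (Σx)(Σy)/n = 4775 − 3960.833333 = 814.166667
Syy = Σy² − (Σy)²/n = 11335 − 10004.166667 = 1330.833333
R² = Sxy²/(Sxx·Syy) = (814.166667)²/(502.833333·1330.833333) = 0.990556

0.991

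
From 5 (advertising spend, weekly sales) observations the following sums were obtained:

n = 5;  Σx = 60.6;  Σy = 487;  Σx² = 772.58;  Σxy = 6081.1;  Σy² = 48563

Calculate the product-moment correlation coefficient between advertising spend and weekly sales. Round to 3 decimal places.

Sxx = Σx² − (Σx)²/n = 772.58 − 734.472 = 38.108
Sxy = Σxy − (Σx)(Σy)/n = 6081.1 − 5902.44 = 178.66
Syy = Σy² − (Σy)²/n = 48563 − 47433.8 = 1129.2
r = Sxy/√(Sxx·Syy) = 178.66/√(43031.5536) = 178.66/207.440482 = 0.861259

0.861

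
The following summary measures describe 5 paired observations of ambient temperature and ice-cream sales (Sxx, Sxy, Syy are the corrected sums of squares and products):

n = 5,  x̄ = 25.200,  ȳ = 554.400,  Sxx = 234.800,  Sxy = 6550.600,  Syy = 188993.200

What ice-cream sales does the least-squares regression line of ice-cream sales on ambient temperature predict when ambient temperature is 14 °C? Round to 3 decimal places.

241.935

b = Sxy/Sxx = 6550.6/234.8 = 27.898637
a = ȳ − b·x̄ = 554.4 − 27.898637·25.2 = -148.645656
ŷ(14) = a + b·14 = -148.645656 + 27.898637·14 = 241.935264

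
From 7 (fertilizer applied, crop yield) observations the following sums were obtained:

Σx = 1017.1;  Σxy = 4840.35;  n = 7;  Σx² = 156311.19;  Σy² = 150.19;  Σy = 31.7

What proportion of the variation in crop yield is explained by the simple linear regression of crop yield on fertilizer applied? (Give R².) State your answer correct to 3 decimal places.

0.971

Sxx = Σx² − (Σx)²/n = 156311.19 − 147784.63 = 8526.56
Sxy = Σxy − (Σx)(Σy)/n = 4840.35 − 4606.01 = 234.34
Syy = Σy² − (Σy)²/n = 150.19 − 143.555714 = 6.634286
R² = Sxy²/(Sxx·Syy) = (234.34)²/(8526.56·6.634286) = 0.970789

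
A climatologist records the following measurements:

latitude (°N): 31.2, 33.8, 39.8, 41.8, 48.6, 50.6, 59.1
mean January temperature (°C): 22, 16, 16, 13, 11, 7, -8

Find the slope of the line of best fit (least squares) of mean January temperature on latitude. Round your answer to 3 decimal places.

-0.912

n = 7, Σx = 304.9, Σy = 77, Σxy = 2823.4, Σx² = 13862.29
Sxx = Σx² − (Σx)²/n = 13862.29 − 13280.572857 = 581.717143
Sxy = Σxy − (Σx)(Σy)/n = 2823.4 − 3353.9 = -530.5
b = Sxy/Sxx = -530.5/581.717143 = -0.911955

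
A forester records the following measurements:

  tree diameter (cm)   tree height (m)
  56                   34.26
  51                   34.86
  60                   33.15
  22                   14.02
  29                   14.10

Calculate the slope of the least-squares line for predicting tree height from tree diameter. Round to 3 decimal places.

n = 5, Σx = 218, Σy = 130.39, Σxy = 6402.76, Σx² = 10662
Sxx = Σx² − (Σx)²/n = 10662 − 9504.8 = 1157.2
Sxy = Σxy − (Σx)(Σy)/n = 6402.76 − 5685.004 = 717.756
b = Sxy/Sxx = 717.756/1157.2 = 0.620252

0.620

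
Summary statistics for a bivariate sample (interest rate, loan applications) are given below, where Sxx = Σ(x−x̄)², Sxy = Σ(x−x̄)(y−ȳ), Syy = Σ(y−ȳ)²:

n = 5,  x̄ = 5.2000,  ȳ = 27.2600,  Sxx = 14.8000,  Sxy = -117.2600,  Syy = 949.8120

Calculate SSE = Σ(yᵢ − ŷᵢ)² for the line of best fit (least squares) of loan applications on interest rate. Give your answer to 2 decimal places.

20.76

b = Sxy/Sxx = -117.26/14.8 = -7.922973
SSE = Syy − b·Sxy = 949.812 − (-7.922973)·(-117.26) = 20.764189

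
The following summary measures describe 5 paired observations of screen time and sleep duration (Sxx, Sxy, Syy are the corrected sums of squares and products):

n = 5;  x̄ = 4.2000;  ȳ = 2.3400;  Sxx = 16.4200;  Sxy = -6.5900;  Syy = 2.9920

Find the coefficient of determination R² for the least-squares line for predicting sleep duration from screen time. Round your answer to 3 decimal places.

R² = Sxy²/(Sxx·Syy) = (-6.59)²/(16.42·2.992) = 0.883967

0.884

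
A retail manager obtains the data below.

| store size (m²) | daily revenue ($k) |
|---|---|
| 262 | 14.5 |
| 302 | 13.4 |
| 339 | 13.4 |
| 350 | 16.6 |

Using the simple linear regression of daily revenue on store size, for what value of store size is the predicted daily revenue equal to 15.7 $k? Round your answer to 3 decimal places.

408.624

n = 4, Σx = 1253, Σy = 57.9, Σxy = 18198.4, Σx² = 397269
Sxx = Σx² − (Σx)²/n = 397269 − 392502.25 = 4766.75
Sxy = Σxy − (Σx)(Σy)/n = 18198.4 − 18137.175 = 61.225
b = Sxy/Sxx = 61.225/4766.75 = 0.012844
a = ȳ − b·x̄ = 14.475 − 0.012844·313.25 = 10.451560
Set a + b·x = 15.7: x = (15.7 − 10.451560) / 0.012844 = 408.623928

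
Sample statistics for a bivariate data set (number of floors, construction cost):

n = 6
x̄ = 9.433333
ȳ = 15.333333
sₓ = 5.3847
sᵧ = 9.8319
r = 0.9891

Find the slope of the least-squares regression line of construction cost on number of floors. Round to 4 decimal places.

b = r · sᵧ/sₓ = 0.9891 · 9.8319/5.3847 = 1.805993

1.8060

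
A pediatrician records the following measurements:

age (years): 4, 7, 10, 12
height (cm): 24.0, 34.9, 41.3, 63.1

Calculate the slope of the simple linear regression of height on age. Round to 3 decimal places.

n = 4, Σx = 33, Σy = 163.3, Σxy = 1510.5, Σx² = 309
Sxx = Σx² − (Σx)²/n = 309 − 272.25 = 36.75
Sxy = Σxy − (Σx)(Σy)/n = 1510.5 − 1347.225 = 163.275
b = Sxy/Sxx = 163.275/36.75 = 4.442857

4.443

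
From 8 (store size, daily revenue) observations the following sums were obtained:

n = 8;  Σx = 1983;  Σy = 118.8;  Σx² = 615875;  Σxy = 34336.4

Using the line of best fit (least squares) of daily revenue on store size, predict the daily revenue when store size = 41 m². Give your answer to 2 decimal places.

6.72

Sxx = Σx² − (Σx)²/n = 615875 − 491536.125 = 124338.875
Sxy = Σxy − (Σx)(Σy)/n = 34336.4 − 29447.55 = 4888.85
b = Sxy/Sxx = 4888.85/124338.875 = 0.039319
a = ȳ − b·x̄ = 14.85 − 0.039319·247.875 = 5.103863
ŷ(41) = a + b·41 = 5.103863 + 0.039319·41 = 6.715932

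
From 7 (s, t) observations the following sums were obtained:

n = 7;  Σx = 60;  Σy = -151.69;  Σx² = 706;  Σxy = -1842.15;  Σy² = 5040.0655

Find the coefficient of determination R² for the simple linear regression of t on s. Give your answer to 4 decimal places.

Sxx = Σx² − (Σx)²/n = 706 − 514.285714 = 191.714286
Sxy = Σxy − (Σx)(Σy)/n = -1842.15 − (-1300.2) = -541.95
Syy = Σy² − (Σy)²/n = 5040.0655 − 3287.1223 = 1752.9432
R² = Sxy²/(Sxx·Syy) = (-541.95)²/(191.714286·1752.9432) = 0.873969

0.8740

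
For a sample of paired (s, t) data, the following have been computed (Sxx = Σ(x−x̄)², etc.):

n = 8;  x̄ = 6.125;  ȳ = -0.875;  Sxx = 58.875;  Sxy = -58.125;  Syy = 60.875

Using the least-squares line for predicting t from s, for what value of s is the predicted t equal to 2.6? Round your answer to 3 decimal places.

2.605

b = Sxy/Sxx = -58.125/58.875 = -0.987261
a = ȳ − b·x̄ = -0.875 − (-0.987261)·6.125 = 5.171975
Set a + b·x = 2.6: x = (2.6 − 5.171975) / (-0.987261) = 2.605161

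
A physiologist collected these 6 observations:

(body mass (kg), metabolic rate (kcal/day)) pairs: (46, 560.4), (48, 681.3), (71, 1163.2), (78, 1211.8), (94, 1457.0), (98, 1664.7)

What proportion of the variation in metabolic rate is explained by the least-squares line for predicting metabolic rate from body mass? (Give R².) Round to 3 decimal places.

0.981

n = 6, Σx = 435, Σy = 6738.4, Σxy = 535687, Σx² = 33985, Σy² = 8493786.42
Sxx = Σx² − (Σx)²/n = 33985 − 31537.5 = 2447.5
Sxy = Σxy − (Σx)(Σy)/n = 535687 − 488534 = 47153
Syy = Σy² − (Σy)²/n = 8493786.42 − 7567672.426667 = 926113.993333
R² = Sxy²/(Sxx·Syy) = (47153)²/(2447.5·926113.993333) = 0.980915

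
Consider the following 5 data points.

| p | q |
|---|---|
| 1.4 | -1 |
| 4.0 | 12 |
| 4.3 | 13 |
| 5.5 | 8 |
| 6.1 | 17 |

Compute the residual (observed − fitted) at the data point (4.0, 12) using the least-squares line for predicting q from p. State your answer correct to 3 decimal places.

3.018

n = 5, Σx = 21.3, Σy = 49, Σxy = 250.2, Σx² = 103.91
Sxx = Σx² − (Σx)²/n = 103.91 − 90.738 = 13.172
Sxy = Σxy − (Σx)(Σy)/n = 250.2 − 208.74 = 41.46
b = Sxy/Sxx = 41.46/13.172 = 3.147586
a = ȳ − b·x̄ = 9.8 − 3.147586·4.26 = -3.608715
ŷ(4.0) = -3.608715 + 3.147586·4 = 8.981628
residual = y − ŷ = 12 − 8.981628 = 3.018372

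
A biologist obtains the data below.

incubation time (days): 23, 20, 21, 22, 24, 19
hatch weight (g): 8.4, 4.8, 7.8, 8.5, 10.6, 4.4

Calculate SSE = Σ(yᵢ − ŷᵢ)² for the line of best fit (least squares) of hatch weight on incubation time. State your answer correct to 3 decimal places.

n = 6, Σx = 129, Σy = 44.5, Σxy = 978, Σx² = 2791, Σy² = 358.41
Sxx = Σx² − (Σx)²/n = 2791 − 2773.5 = 17.5
Sxy = Σxy − (Σx)(Σy)/n = 978 − 956.75 = 21.25
Syy = Σy² − (Σy)²/n = 358.41 − 330.041667 = 28.368333
b = Sxy/Sxx = 21.25/17.5 = 1.214286
SSE = Syy − b·Sxy = 28.368333 − 1.214286·21.25 = 2.564762

2.565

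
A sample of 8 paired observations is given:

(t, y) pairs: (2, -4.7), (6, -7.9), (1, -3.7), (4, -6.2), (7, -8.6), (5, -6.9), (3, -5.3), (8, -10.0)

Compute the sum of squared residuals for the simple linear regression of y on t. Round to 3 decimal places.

n = 8, Σx = 36, Σy = -53.3, Σxy = -275.9, Σx² = 204, Σy² = 386.29
Sxx = Σx² − (Σx)²/n = 204 − 162 = 42
Sxy = Σxy − (Σx)(Σy)/n = -275.9 − (-239.85) = -36.05
Syy = Σy² − (Σy)²/n = 386.29 − 355.11125 = 31.17875
b = Sxy/Sxx = -36.05/42 = -0.858333
SSE = Syy − b·Sxy = 31.17875 − (-0.858333)·(-36.05) = 0.235833

0.236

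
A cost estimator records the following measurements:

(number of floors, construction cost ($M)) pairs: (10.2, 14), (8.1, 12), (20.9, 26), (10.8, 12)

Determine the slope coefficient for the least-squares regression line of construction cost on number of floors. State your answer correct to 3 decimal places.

n = 4, Σx = 50, Σy = 64, Σxy = 913, Σx² = 723.1
Sxx = Σx² − (Σx)²/n = 723.1 − 625 = 98.1
Sxy = Σxy − (Σx)(Σy)/n = 913 − 800 = 113
b = Sxy/Sxx = 113/98.1 = 1.151886

1.152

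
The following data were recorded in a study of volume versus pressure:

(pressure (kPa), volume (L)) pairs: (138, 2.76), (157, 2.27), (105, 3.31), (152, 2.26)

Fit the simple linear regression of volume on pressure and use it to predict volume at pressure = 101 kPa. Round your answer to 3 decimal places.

3.425

n = 4, Σx = 552, Σy = 10.6, Σxy = 1428.34, Σx² = 77822
Sxx = Σx² − (Σx)²/n = 77822 − 76176 = 1646
Sxy = Σxy − (Σx)(Σy)/n = 1428.34 − 1462.8 = -34.46
b = Sxy/Sxx = -34.46/1646 = -0.020936
a = ȳ − b·x̄ = 2.65 − (-0.020936)·138 = 5.539113
ŷ(101) = a + b·101 = 5.539113 + (-0.020936)·101 = 3.424617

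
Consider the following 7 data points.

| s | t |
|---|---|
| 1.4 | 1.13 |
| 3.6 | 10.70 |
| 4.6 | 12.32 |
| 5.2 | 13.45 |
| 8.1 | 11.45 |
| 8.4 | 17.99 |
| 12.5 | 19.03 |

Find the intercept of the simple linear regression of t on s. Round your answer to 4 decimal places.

3.8560

n = 7, Σx = 43.8, Σy = 86.07, Σxy = 648.45, Σx² = 355.54
Sxx = Σx² − (Σx)²/n = 355.54 − 274.062857 = 81.477143
Sxy = Σxy − (Σx)(Σy)/n = 648.45 − 538.552286 = 109.897714
b = Sxy/Sxx = 109.897714/81.477143 = 1.348816
a = ȳ − b·x̄ = 12.295714 − 1.348816·6.257143 = 3.855977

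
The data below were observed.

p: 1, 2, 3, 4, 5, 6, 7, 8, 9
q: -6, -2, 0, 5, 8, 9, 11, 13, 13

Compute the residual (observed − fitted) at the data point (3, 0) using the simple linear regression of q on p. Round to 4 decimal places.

n = 9, Σx = 45, Σy = 51, Σxy = 402, Σx² = 285
Sxx = Σx² − (Σx)²/n = 285 − 225 = 60
Sxy = Σxy − (Σx)(Σy)/n = 402 − 255 = 147
b = Sxy/Sxx = 147/60 = 2.45
a = ȳ − b·x̄ = 5.666667 − 2.45·5 = -6.583333
ŷ(3) = -6.583333 + 2.45·3 = 0.766667
residual = y − ŷ = 0 − 0.766667 = -0.766667

-0.7667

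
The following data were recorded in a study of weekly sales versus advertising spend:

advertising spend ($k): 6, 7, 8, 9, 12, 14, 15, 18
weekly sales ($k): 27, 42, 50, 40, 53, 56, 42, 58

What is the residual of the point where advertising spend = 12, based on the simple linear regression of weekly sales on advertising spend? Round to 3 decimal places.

n = 8, Σx = 89, Σy = 368, Σxy = 4310, Σx² = 1119
Sxx = Σx² − (Σx)²/n = 1119 − 990.125 = 128.875
Sxy = Σxy − (Σx)(Σy)/n = 4310 − 4094 = 216
b = Sxy/Sxx = 216/128.875 = 1.676043
a = ȳ − b·x̄ = 46 − 1.676043·11.125 = 27.354025
ŷ(12) = 27.354025 + 1.676043·12 = 47.466537
residual = y − ŷ = 53 − 47.466537 = 5.533463

5.533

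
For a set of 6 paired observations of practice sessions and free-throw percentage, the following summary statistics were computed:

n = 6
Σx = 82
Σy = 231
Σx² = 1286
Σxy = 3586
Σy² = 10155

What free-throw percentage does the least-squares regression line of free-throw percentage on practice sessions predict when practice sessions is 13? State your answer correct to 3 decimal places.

Sxx = Σx² − (Σx)²/n = 1286 − 1120.666667 = 165.333333
Sxy = Σxy − (Σx)(Σy)/n = 3586 − 3157 = 429
b = Sxy/Sxx = 429/165.333333 = 2.594758
a = ȳ − b·x̄ = 38.5 − 2.594758·13.666667 = 3.038306
ŷ(13) = a + b·13 = 3.038306 + 2.594758·13 = 36.770161

36.770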